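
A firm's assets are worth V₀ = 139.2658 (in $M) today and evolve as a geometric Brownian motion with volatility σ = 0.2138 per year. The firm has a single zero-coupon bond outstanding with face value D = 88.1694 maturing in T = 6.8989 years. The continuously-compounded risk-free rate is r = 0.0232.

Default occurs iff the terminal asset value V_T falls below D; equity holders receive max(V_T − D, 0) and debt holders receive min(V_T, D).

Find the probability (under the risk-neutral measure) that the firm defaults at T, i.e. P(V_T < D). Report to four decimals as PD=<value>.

PD=0.2066

d₁ = [ln(V₀/D) + (r + σ²/2)T] / (σ√T)
   = [ln(139.2658/88.1694) + (0.0232 + 0.5·0.2138²)·6.8989] / (0.2138·√6.8989)
   = [0.457124 + 0.317730] / 0.561562 = 1.379821
d₂ = d₁ − σ√T = 1.379821 − 0.561562 = 0.818259
risk-neutral PD = N(−d₂) = N(-0.818259) = 0.206605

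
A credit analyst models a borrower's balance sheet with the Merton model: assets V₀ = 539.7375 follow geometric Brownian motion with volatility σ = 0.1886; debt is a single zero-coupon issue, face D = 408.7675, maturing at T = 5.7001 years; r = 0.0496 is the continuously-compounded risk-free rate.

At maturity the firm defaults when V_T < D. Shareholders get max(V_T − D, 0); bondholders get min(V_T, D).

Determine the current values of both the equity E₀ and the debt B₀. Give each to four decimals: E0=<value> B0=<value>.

E0=240.8612 B0=298.8763

d₁ = [ln(V₀/D) + (r + σ²/2)T] / (σ√T)
   = [ln(539.7375/408.7675) + (0.0496 + 0.5·0.1886²)·5.7001] / (0.1886·√5.7001)
   = [0.277936 + 0.384101] / 0.450280 = 1.470279
d₂ = d₁ − σ√T = 1.470279 − 0.450280 = 1.019998
N(d₁) = 0.929257,  N(d₂) = 0.846135,  e^(−rT) = 0.753727
E₀ = V₀·N(d₁) − D·e^(−rT)·N(d₂)
   = 539.7375·0.929257 − 408.7675·0.753727·0.846135 = 240.861195
B₀ = V₀ − E₀ = 539.7375 − 240.861195 = 298.876305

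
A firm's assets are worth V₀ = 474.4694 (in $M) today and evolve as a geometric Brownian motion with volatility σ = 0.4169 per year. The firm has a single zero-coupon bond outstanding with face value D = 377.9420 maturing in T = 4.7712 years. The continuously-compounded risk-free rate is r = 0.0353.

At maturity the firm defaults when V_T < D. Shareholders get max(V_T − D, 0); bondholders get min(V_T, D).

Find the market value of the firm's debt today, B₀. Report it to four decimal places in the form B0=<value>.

B0=245.6496

d₁ = [ln(V₀/D) + (r + σ²/2)T] / (σ√T)
   = [ln(474.4694/377.9420) + (0.0353 + 0.5·0.4169²)·4.7712] / (0.4169·√4.7712)
   = [0.227456 + 0.583054] / 0.910638 = 0.890047
d₂ = d₁ − σ√T = 0.890047 − 0.910638 = -0.020591
N(d₁) = 0.813280,  N(d₂) = 0.491786,  e^(−rT) = 0.844996
E₀ = V₀·N(d₁) − D·e^(−rT)·N(d₂)
   = 474.4694·0.813280 − 377.9420·0.844996·0.491786 = 228.819791
B₀ = V₀ − E₀ = 474.4694 − 228.819791 = 245.649609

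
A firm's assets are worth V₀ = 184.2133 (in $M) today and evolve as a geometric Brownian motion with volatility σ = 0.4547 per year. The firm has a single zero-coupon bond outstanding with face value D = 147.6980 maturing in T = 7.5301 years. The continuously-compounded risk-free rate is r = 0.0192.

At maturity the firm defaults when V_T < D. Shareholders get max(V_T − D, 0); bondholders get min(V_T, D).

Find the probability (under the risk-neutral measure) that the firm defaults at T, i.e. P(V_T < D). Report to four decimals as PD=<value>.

PD=0.6297

d₁ = [ln(V₀/D) + (r + σ²/2)T] / (σ√T)
   = [ln(184.2133/147.6980) + (0.0192 + 0.5·0.4547²)·7.5301] / (0.4547·√7.5301)
   = [0.220925 + 0.923010] / 1.247744 = 0.916803
d₂ = d₁ − σ√T = 0.916803 − 1.247744 = -0.330941
risk-neutral PD = N(−d₂) = N(0.330941) = 0.629655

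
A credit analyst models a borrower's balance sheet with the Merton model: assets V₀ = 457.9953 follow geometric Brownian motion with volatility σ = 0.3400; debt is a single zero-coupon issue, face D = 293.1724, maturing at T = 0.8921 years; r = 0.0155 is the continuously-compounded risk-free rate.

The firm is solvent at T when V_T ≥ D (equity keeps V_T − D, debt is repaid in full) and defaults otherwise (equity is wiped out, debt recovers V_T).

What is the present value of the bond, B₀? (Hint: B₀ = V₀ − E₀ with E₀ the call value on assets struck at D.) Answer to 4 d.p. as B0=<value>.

d₁ = [ln(V₀/D) + (r + σ²/2)T] / (σ√T)
   = [ln(457.9953/293.1724) + (0.0155 + 0.5·0.3400²)·0.8921] / (0.3400·√0.8921)
   = [0.446098 + 0.065391] / 0.321134 = 1.592761
d₂ = d₁ − σ√T = 1.592761 − 0.321134 = 1.271628
N(d₁) = 0.944393,  N(d₂) = 0.898247,  e^(−rT) = 0.986268
E₀ = V₀·N(d₁) − D·e^(−rT)·N(d₂)
   = 457.9953·0.944393 − 293.1724·0.986268·0.898247 = 172.802603
B₀ = V₀ − E₀ = 457.9953 − 172.802603 = 285.192697

B0=285.1927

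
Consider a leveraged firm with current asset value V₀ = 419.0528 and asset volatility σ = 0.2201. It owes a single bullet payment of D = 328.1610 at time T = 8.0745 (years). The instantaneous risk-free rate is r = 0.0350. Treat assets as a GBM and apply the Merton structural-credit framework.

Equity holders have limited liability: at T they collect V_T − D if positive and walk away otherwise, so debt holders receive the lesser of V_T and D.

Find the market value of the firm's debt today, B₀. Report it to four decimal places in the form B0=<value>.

B0=225.5866

d₁ = [ln(V₀/D) + (r + σ²/2)T] / (σ√T)
   = [ln(419.0528/328.1610) + (0.0350 + 0.5·0.2201²)·8.0745] / (0.2201·√8.0745)
   = [0.244493 + 0.478188] / 0.625429 = 1.155496
d₂ = d₁ − σ√T = 1.155496 − 0.625429 = 0.530068
N(d₁) = 0.876056,  N(d₂) = 0.701967,  e^(−rT) = 0.753816
E₀ = V₀·N(d₁) − D·e^(−rT)·N(d₂)
   = 419.0528·0.876056 − 328.1610·0.753816·0.701967 = 193.466169
B₀ = V₀ − E₀ = 419.0528 − 193.466169 = 225.586631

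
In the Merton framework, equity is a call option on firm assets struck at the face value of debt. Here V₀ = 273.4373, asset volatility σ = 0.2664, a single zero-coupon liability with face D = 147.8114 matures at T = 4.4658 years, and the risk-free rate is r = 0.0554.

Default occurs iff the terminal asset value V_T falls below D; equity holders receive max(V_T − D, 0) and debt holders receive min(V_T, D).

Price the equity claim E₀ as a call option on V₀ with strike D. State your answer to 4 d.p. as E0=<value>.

d₁ = [ln(V₀/D) + (r + σ²/2)T] / (σ√T)
   = [ln(273.4373/147.8114) + (0.0554 + 0.5·0.2664²)·4.4658] / (0.2664·√4.4658)
   = [0.615135 + 0.405872] / 0.562968 = 1.813614
d₂ = d₁ − σ√T = 1.813614 − 0.562968 = 1.250646
N(d₁) = 0.965131,  N(d₂) = 0.894468,  e^(−rT) = 0.780824
E₀ = V₀·N(d₁) − D·e^(−rT)·N(d₂)
   = 273.4373·0.965131 − 147.8114·0.780824·0.894468 = 160.668147

E0=160.6681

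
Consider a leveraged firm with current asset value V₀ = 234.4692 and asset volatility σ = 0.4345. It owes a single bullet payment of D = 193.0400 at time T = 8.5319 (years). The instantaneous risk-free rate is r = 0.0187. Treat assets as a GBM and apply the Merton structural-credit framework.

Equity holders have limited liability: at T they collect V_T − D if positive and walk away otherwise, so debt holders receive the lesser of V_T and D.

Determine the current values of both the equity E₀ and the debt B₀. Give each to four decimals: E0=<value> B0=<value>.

E0=132.7307 B0=101.7385

d₁ = [ln(V₀/D) + (r + σ²/2)T] / (σ√T)
   = [ln(234.4692/193.0400) + (0.0187 + 0.5·0.4345²)·8.5319] / (0.4345·√8.5319)
   = [0.194427 + 0.964916] / 1.269149 = 0.913481
d₂ = d₁ − σ√T = 0.913481 − 1.269149 = -0.355669
N(d₁) = 0.819505,  N(d₂) = 0.361044,  e^(−rT) = 0.852530
E₀ = V₀·N(d₁) − D·e^(−rT)·N(d₂)
   = 234.4692·0.819505 − 193.0400·0.852530·0.361044 = 132.730740
B₀ = V₀ − E₀ = 234.4692 − 132.730740 = 101.738460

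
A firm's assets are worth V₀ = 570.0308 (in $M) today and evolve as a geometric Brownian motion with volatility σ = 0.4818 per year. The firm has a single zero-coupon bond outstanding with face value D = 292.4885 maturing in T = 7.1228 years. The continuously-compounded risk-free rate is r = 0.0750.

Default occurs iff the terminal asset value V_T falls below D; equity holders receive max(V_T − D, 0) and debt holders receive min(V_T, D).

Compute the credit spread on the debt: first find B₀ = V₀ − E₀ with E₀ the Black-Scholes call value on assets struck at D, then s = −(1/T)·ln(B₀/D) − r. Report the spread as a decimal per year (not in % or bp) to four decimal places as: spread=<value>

d₁ = [ln(V₀/D) + (r + σ²/2)T] / (σ√T)
   = [ln(570.0308/292.4885) + (0.0750 + 0.5·0.4818²)·7.1228] / (0.4818·√7.1228)
   = [0.667265 + 1.360922] / 1.285856 = 1.577306
d₂ = d₁ − σ√T = 1.577306 − 1.285856 = 0.291450
N(d₁) = 0.942637,  N(d₂) = 0.614646,  e^(−rT) = 0.586132
E₀ = V₀·N(d₁) − D·e^(−rT)·N(d₂)
   = 570.0308·0.942637 − 292.4885·0.586132·0.614646 = 431.959255
B₀ = V₀ − E₀ = 570.0308 − 431.959255 = 138.071545
spread = −(1/T)·ln(B₀/D) − r = −(1/7.1228)·ln(138.071545/292.4885) − 0.0750 = 0.03038740

spread=0.0304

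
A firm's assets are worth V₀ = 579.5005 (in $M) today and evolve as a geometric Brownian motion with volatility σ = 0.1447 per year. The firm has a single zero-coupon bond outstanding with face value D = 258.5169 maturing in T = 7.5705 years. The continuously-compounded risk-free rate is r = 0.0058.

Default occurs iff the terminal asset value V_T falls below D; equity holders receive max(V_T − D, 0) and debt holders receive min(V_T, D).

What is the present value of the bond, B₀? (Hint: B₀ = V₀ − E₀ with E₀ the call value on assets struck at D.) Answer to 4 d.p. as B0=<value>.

d₁ = [ln(V₀/D) + (r + σ²/2)T] / (σ√T)
   = [ln(579.5005/258.5169) + (0.0058 + 0.5·0.1447²)·7.5705] / (0.1447·√7.5705)
   = [0.807205 + 0.123165] / 0.398135 = 2.336819
d₂ = d₁ − σ√T = 2.336819 − 0.398135 = 1.938683
N(d₁) = 0.990276,  N(d₂) = 0.973730,  e^(−rT) = 0.957041
E₀ = V₀·N(d₁) − D·e^(−rT)·N(d₂)
   = 579.5005·0.990276 − 258.5169·0.957041·0.973730 = 332.953435
B₀ = V₀ − E₀ = 579.5005 − 332.953435 = 246.547065

B0=246.5471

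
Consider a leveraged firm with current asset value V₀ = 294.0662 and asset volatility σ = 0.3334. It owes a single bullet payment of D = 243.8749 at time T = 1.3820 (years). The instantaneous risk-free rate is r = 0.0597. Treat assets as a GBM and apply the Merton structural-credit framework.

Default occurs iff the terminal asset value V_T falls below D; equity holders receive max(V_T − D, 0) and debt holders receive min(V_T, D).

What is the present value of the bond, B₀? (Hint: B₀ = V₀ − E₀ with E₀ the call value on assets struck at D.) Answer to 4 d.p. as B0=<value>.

B0=210.0337

d₁ = [ln(V₀/D) + (r + σ²/2)T] / (σ√T)
   = [ln(294.0662/243.8749) + (0.0597 + 0.5·0.3334²)·1.3820] / (0.3334·√1.3820)
   = [0.187150 + 0.159314] / 0.391940 = 0.883970
d₂ = d₁ − σ√T = 0.883970 − 0.391940 = 0.492030
N(d₁) = 0.811644,  N(d₂) = 0.688651,  e^(−rT) = 0.920806
E₀ = V₀·N(d₁) − D·e^(−rT)·N(d₂)
   = 294.0662·0.811644 − 243.8749·0.920806·0.688651 = 84.032464
B₀ = V₀ − E₀ = 294.0662 − 84.032464 = 210.033736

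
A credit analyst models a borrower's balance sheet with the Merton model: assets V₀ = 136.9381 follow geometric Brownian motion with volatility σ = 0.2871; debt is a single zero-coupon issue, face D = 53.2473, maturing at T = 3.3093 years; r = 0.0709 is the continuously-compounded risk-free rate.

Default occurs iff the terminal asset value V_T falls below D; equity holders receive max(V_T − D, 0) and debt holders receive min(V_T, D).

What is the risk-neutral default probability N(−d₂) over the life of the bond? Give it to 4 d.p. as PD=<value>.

d₁ = [ln(V₀/D) + (r + σ²/2)T] / (σ√T)
   = [ln(136.9381/53.2473) + (0.0709 + 0.5·0.2871²)·3.3093] / (0.2871·√3.3093)
   = [0.944582 + 0.371016] / 0.522277 = 2.518964
d₂ = d₁ − σ√T = 2.518964 − 0.522277 = 1.996687
risk-neutral PD = N(−d₂) = N(-1.996687) = 0.022930

PD=0.0229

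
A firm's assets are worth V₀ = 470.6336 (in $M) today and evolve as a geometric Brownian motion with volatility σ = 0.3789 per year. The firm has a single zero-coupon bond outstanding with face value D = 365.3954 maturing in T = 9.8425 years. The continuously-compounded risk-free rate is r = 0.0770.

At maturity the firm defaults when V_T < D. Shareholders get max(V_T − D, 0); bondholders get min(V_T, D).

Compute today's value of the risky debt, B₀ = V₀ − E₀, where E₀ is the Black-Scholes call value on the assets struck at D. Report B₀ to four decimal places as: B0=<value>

d₁ = [ln(V₀/D) + (r + σ²/2)T] / (σ√T)
   = [ln(470.6336/365.3954) + (0.0770 + 0.5·0.3789²)·9.8425] / (0.3789·√9.8425)
   = [0.253100 + 1.464393] / 1.188714 = 1.444833
d₂ = d₁ − σ√T = 1.444833 − 1.188714 = 0.256119
N(d₁) = 0.925748,  N(d₂) = 0.601070,  e^(−rT) = 0.468662
E₀ = V₀·N(d₁) − D·e^(−rT)·N(d₂)
   = 470.6336·0.925748 − 365.3954·0.468662·0.601070 = 332.756329
B₀ = V₀ − E₀ = 470.6336 − 332.756329 = 137.877271

B0=137.8773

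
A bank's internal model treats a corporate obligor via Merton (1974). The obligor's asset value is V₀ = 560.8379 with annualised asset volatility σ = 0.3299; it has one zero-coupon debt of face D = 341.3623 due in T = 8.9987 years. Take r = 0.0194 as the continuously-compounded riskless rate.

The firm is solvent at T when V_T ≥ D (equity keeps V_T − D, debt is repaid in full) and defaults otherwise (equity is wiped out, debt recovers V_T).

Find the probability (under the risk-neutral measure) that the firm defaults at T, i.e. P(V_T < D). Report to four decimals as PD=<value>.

PD=0.4273

d₁ = [ln(V₀/D) + (r + σ²/2)T] / (σ√T)
   = [ln(560.8379/341.3623) + (0.0194 + 0.5·0.3299²)·8.9987] / (0.3299·√8.9987)
   = [0.496488 + 0.664257] / 0.989629 = 1.172909
d₂ = d₁ − σ√T = 1.172909 − 0.989629 = 0.183281
risk-neutral PD = N(−d₂) = N(-0.183281) = 0.427289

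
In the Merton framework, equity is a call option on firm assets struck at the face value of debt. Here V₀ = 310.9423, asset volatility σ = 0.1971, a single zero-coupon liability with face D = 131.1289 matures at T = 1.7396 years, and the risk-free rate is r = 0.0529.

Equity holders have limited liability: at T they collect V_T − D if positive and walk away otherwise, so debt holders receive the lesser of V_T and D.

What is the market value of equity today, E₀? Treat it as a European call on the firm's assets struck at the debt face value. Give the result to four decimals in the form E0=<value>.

d₁ = [ln(V₀/D) + (r + σ²/2)T] / (σ√T)
   = [ln(310.9423/131.1289) + (0.0529 + 0.5·0.1971²)·1.7396] / (0.1971·√1.7396)
   = [0.863427 + 0.125815] / 0.259963 = 3.805319
d₂ = d₁ − σ√T = 3.805319 − 0.259963 = 3.545356
N(d₁) = 0.999929,  N(d₂) = 0.999804,  e^(−rT) = 0.912082
E₀ = V₀·N(d₁) − D·e^(−rT)·N(d₂)
   = 310.9423·0.999929 − 131.1289·0.912082·0.999804 = 191.343355

E0=191.3434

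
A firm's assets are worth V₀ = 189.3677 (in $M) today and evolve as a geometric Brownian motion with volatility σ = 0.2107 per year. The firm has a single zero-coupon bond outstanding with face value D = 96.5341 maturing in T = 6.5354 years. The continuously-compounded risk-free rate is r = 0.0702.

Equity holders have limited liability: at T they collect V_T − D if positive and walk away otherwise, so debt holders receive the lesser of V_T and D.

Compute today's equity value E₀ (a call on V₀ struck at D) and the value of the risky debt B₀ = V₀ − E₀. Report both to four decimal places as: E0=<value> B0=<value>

d₁ = [ln(V₀/D) + (r + σ²/2)T] / (σ√T)
   = [ln(189.3677/96.5341) + (0.0702 + 0.5·0.2107²)·6.5354] / (0.2107·√6.5354)
   = [0.673794 + 0.603853] / 0.538643 = 2.371976
d₂ = d₁ − σ√T = 2.371976 − 0.538643 = 1.833334
N(d₁) = 0.991153,  N(d₂) = 0.966624,  e^(−rT) = 0.632051
E₀ = V₀·N(d₁) − D·e^(−rT)·N(d₂)
   = 189.3677·0.991153 − 96.5341·0.632051·0.966624 = 128.714404
B₀ = V₀ − E₀ = 189.3677 − 128.714404 = 60.653296

E0=128.7144 B0=60.6533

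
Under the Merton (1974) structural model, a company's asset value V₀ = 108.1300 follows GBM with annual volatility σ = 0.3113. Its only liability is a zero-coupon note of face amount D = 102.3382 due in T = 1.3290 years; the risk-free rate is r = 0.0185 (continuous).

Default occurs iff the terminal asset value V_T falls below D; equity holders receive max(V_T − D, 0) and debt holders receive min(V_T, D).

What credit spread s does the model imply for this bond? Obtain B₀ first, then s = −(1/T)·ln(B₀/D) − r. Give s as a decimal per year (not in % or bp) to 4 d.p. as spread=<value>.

d₁ = [ln(V₀/D) + (r + σ²/2)T] / (σ√T)
   = [ln(108.1300/102.3382) + (0.0185 + 0.5·0.3113²)·1.3290] / (0.3113·√1.3290)
   = [0.055051 + 0.088982] / 0.358874 = 0.401347
d₂ = d₁ − σ√T = 0.401347 − 0.358874 = 0.042473
N(d₁) = 0.655918,  N(d₂) = 0.516939,  e^(−rT) = 0.975713
E₀ = V₀·N(d₁) − D·e^(−rT)·N(d₂)
   = 108.1300·0.655918 − 102.3382·0.975713·0.516939 = 19.306570
B₀ = V₀ − E₀ = 108.1300 − 19.306570 = 88.823430
spread = −(1/T)·ln(B₀/D) − r = −(1/1.3290)·ln(88.823430/102.3382) − 0.0185 = 0.08807077

spread=0.0881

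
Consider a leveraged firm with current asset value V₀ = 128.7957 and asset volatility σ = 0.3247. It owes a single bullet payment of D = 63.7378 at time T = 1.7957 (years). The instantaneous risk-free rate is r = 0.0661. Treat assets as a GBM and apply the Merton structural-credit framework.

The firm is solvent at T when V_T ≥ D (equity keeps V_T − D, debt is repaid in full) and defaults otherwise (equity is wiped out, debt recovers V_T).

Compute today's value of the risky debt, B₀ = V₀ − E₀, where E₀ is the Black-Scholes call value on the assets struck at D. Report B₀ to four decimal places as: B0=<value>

B0=56.1898

d₁ = [ln(V₀/D) + (r + σ²/2)T] / (σ√T)
   = [ln(128.7957/63.7378) + (0.0661 + 0.5·0.3247²)·1.7957] / (0.3247·√1.7957)
   = [0.703450 + 0.213356] / 0.435110 = 2.107066
d₂ = d₁ − σ√T = 2.107066 − 0.435110 = 1.671956
N(d₁) = 0.982444,  N(d₂) = 0.952734,  e^(−rT) = 0.888078
E₀ = V₀·N(d₁) − D·e^(−rT)·N(d₂)
   = 128.7957·0.982444 − 63.7378·0.888078·0.952734 = 72.605918
B₀ = V₀ − E₀ = 128.7957 − 72.605918 = 56.189782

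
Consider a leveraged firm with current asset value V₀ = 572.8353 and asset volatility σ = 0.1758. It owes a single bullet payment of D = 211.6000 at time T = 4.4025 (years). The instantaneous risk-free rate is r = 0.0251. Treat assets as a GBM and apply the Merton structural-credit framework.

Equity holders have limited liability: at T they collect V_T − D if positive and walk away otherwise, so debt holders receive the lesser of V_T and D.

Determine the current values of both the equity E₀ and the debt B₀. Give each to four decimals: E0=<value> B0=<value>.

d₁ = [ln(V₀/D) + (r + σ²/2)T] / (σ√T)
   = [ln(572.8353/211.6000) + (0.0251 + 0.5·0.1758²)·4.4025] / (0.1758·√4.4025)
   = [0.995901 + 0.178534] / 0.368866 = 3.183906
d₂ = d₁ − σ√T = 3.183906 − 0.368866 = 2.815040
N(d₁) = 0.999273,  N(d₂) = 0.997561,  e^(−rT) = 0.895384
E₀ = V₀·N(d₁) − D·e^(−rT)·N(d₂)
   = 572.8353·0.999273 − 211.6000·0.895384·0.997561 = 383.417919
B₀ = V₀ − E₀ = 572.8353 − 383.417919 = 189.417381

E0=383.4179 B0=189.4174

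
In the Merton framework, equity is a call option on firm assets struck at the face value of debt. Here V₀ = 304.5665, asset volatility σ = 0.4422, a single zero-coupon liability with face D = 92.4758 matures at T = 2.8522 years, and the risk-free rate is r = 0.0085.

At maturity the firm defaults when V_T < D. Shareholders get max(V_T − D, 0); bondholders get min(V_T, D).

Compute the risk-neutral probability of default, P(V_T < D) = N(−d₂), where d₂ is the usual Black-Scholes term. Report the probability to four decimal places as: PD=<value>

d₁ = [ln(V₀/D) + (r + σ²/2)T] / (σ√T)
   = [ln(304.5665/92.4758) + (0.0085 + 0.5·0.4422²)·2.8522] / (0.4422·√2.8522)
   = [1.191942 + 0.303104] / 0.746808 = 2.001917
d₂ = d₁ − σ√T = 2.001917 − 0.746808 = 1.255110
risk-neutral PD = N(−d₂) = N(-1.255110) = 0.104719

PD=0.1047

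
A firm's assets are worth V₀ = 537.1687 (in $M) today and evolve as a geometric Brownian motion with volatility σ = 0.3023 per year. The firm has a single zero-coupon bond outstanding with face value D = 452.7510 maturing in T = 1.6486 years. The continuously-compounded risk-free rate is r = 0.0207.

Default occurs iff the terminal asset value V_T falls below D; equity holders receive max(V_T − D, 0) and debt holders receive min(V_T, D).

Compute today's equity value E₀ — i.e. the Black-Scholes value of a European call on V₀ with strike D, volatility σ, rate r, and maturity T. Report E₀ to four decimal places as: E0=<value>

E0=134.8612

d₁ = [ln(V₀/D) + (r + σ²/2)T] / (σ√T)
   = [ln(537.1687/452.7510) + (0.0207 + 0.5·0.3023²)·1.6486] / (0.3023·√1.6486)
   = [0.170970 + 0.109455] / 0.388147 = 0.722471
d₂ = d₁ − σ√T = 0.722471 − 0.388147 = 0.334325
N(d₁) = 0.764998,  N(d₂) = 0.630933,  e^(−rT) = 0.966450
E₀ = V₀·N(d₁) − D·e^(−rT)·N(d₂)
   = 537.1687·0.764998 − 452.7510·0.966450·0.630933 = 134.861179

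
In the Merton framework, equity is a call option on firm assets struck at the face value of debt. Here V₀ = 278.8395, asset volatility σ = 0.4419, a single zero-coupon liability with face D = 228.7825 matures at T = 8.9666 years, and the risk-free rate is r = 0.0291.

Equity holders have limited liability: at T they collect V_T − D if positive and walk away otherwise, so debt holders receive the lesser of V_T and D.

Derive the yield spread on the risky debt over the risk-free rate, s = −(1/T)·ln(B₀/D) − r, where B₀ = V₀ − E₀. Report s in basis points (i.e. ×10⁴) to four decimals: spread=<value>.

d₁ = [ln(V₀/D) + (r + σ²/2)T] / (σ√T)
   = [ln(278.8395/228.7825) + (0.0291 + 0.5·0.4419²)·8.9666] / (0.4419·√8.9666)
   = [0.197865 + 1.136407] / 1.323238 = 1.008339
d₂ = d₁ − σ√T = 1.008339 − 1.323238 = -0.314899
N(d₁) = 0.843354,  N(d₂) = 0.376419,  e^(−rT) = 0.770336
E₀ = V₀·N(d₁) − D·e^(−rT)·N(d₂)
   = 278.8395·0.843354 − 228.7825·0.770336·0.376419 = 168.820514
B₀ = V₀ − E₀ = 278.8395 − 168.820514 = 110.018986
spread = −(1/T)·ln(B₀/D) − r = −(1/8.9666)·ln(110.018986/228.7825) − 0.0291 = 0.05254955
in basis points: 0.05254955 × 10⁴ = 525.4955 bp

spread=525.4955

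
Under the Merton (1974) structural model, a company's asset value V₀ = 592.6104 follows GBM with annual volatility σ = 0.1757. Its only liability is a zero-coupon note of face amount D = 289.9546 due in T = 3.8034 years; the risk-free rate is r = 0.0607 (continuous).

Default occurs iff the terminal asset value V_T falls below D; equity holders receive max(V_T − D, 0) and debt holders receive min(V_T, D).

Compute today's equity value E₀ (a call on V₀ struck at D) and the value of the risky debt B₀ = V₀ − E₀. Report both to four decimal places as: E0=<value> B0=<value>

E0=362.5400 B0=230.0704

d₁ = [ln(V₀/D) + (r + σ²/2)T] / (σ√T)
   = [ln(592.6104/289.9546) + (0.0607 + 0.5·0.1757²)·3.8034] / (0.1757·√3.8034)
   = [0.714813 + 0.289573] / 0.342656 = 2.931182
d₂ = d₁ − σ√T = 2.931182 − 0.342656 = 2.588526
N(d₁) = 0.998312,  N(d₂) = 0.995181,  e^(−rT) = 0.793846
E₀ = V₀·N(d₁) − D·e^(−rT)·N(d₂)
   = 592.6104·0.998312 − 289.9546·0.793846·0.995181 = 362.540008
B₀ = V₀ − E₀ = 592.6104 − 362.540008 = 230.070392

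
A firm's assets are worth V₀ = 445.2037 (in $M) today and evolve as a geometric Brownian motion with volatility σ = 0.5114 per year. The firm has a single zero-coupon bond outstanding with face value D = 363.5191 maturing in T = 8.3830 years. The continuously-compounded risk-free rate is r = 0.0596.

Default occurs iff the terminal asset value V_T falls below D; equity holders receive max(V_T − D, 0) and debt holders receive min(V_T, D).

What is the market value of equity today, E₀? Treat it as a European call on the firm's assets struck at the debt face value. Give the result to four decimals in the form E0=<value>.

E0=308.0813

d₁ = [ln(V₀/D) + (r + σ²/2)T] / (σ√T)
   = [ln(445.2037/363.5191) + (0.0596 + 0.5·0.5114²)·8.3830] / (0.5114·√8.3830)
   = [0.202700 + 1.595830] / 1.480677 = 1.214667
d₂ = d₁ − σ√T = 1.214667 − 1.480677 = -0.266011
N(d₁) = 0.887753,  N(d₂) = 0.395116,  e^(−rT) = 0.606757
E₀ = V₀·N(d₁) − D·e^(−rT)·N(d₂)
   = 445.2037·0.887753 − 363.5191·0.606757·0.395116 = 308.081347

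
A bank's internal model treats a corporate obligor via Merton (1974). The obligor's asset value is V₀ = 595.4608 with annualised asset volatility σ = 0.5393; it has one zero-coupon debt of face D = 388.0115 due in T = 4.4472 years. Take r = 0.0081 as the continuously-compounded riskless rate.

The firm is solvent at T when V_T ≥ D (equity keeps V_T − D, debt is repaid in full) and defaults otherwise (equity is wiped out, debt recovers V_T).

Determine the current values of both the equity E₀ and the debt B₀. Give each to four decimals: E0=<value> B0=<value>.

d₁ = [ln(V₀/D) + (r + σ²/2)T] / (σ√T)
   = [ln(595.4608/388.0115) + (0.0081 + 0.5·0.5393²)·4.4472] / (0.5393·√4.4472)
   = [0.428301 + 0.682744] / 1.137297 = 0.976917
d₂ = d₁ − σ√T = 0.976917 − 1.137297 = -0.160379
N(d₁) = 0.835695,  N(d₂) = 0.436291,  e^(−rT) = 0.964619
E₀ = V₀·N(d₁) − D·e^(−rT)·N(d₂)
   = 595.4608·0.835695 − 388.0115·0.964619·0.436291 = 334.327153
B₀ = V₀ − E₀ = 595.4608 − 334.327153 = 261.133647

E0=334.3272 B0=261.1336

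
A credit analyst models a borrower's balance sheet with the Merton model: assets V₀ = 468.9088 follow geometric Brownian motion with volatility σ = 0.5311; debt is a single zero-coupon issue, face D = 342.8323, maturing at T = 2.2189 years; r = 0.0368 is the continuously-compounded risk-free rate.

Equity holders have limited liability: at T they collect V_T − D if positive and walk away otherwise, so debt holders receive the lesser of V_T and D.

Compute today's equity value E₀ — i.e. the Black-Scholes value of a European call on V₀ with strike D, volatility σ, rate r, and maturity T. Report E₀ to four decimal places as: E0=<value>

d₁ = [ln(V₀/D) + (r + σ²/2)T] / (σ√T)
   = [ln(468.9088/342.8323) + (0.0368 + 0.5·0.5311²)·2.2189] / (0.5311·√2.2189)
   = [0.313167 + 0.394595] / 0.791125 = 0.894627
d₂ = d₁ − σ√T = 0.894627 − 0.791125 = 0.103502
N(d₁) = 0.814507,  N(d₂) = 0.541218,  e^(−rT) = 0.921589
E₀ = V₀·N(d₁) − D·e^(−rT)·N(d₂)
   = 468.9088·0.814507 − 342.8323·0.921589·0.541218 = 210.931327

E0=210.9313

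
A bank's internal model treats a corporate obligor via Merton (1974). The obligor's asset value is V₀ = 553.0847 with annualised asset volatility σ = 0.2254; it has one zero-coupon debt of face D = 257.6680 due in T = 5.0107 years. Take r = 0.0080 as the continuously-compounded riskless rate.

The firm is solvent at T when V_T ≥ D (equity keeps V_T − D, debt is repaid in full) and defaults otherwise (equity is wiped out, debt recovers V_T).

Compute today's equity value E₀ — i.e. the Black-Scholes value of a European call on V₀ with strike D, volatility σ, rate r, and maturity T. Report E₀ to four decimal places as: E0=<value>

d₁ = [ln(V₀/D) + (r + σ²/2)T] / (σ√T)
   = [ln(553.0847/257.6680) + (0.0080 + 0.5·0.2254²)·5.0107] / (0.2254·√5.0107)
   = [0.763839 + 0.167370] / 0.504549 = 1.845629
d₂ = d₁ − σ√T = 1.845629 − 0.504549 = 1.341080
N(d₁) = 0.967527,  N(d₂) = 0.910053,  e^(−rT) = 0.960707
E₀ = V₀·N(d₁) − D·e^(−rT)·N(d₂)
   = 553.0847·0.967527 − 257.6680·0.960707·0.910053 = 309.846696

E0=309.8467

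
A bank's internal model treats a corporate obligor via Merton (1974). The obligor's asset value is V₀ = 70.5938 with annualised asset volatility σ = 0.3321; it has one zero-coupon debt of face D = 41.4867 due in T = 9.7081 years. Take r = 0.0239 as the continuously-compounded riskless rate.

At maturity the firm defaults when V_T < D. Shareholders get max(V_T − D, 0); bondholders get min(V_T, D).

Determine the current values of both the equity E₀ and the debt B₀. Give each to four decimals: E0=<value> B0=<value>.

E0=43.8846 B0=26.7092

d₁ = [ln(V₀/D) + (r + σ²/2)T] / (σ√T)
   = [ln(70.5938/41.4867) + (0.0239 + 0.5·0.3321²)·9.7081] / (0.3321·√9.7081)
   = [0.531569 + 0.767379] / 1.034751 = 1.255324
d₂ = d₁ − σ√T = 1.255324 − 1.034751 = 0.220573
N(d₁) = 0.895319,  N(d₂) = 0.587287,  e^(−rT) = 0.792927
E₀ = V₀·N(d₁) − D·e^(−rT)·N(d₂)
   = 70.5938·0.895319 − 41.4867·0.792927·0.587287 = 43.884627
B₀ = V₀ − E₀ = 70.5938 − 43.884627 = 26.709173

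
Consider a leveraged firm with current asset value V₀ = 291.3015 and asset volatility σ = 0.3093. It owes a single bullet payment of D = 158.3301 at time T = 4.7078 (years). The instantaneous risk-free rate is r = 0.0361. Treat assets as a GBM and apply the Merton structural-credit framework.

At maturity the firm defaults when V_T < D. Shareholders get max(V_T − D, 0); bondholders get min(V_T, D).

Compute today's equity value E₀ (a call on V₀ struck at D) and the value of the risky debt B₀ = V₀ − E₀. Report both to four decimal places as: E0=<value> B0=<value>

E0=165.4518 B0=125.8497

d₁ = [ln(V₀/D) + (r + σ²/2)T] / (σ√T)
   = [ln(291.3015/158.3301) + (0.0361 + 0.5·0.3093²)·4.7078] / (0.3093·√4.7078)
   = [0.609677 + 0.395141] / 0.671103 = 1.497264
d₂ = d₁ − σ√T = 1.497264 − 0.671103 = 0.826161
N(d₁) = 0.932838,  N(d₂) = 0.795644,  e^(−rT) = 0.843706
E₀ = V₀·N(d₁) − D·e^(−rT)·N(d₂)
   = 291.3015·0.932838 − 158.3301·0.843706·0.795644 = 165.451750
B₀ = V₀ − E₀ = 291.3015 − 165.451750 = 125.849750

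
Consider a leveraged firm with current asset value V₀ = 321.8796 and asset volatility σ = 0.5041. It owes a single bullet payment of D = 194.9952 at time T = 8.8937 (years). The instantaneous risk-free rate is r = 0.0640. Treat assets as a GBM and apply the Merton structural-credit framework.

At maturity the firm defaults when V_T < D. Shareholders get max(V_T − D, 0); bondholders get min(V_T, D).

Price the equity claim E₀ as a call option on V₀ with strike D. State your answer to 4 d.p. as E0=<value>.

E0=245.3841

d₁ = [ln(V₀/D) + (r + σ²/2)T] / (σ√T)
   = [ln(321.8796/194.9952) + (0.0640 + 0.5·0.5041²)·8.8937] / (0.5041·√8.8937)
   = [0.501203 + 1.699216] / 1.503343 = 1.463684
d₂ = d₁ − σ√T = 1.463684 − 1.503343 = -0.039658
N(d₁) = 0.928360,  N(d₂) = 0.484183,  e^(−rT) = 0.565980
E₀ = V₀·N(d₁) − D·e^(−rT)·N(d₂)
   = 321.8796·0.928360 − 194.9952·0.565980·0.484183 = 245.384070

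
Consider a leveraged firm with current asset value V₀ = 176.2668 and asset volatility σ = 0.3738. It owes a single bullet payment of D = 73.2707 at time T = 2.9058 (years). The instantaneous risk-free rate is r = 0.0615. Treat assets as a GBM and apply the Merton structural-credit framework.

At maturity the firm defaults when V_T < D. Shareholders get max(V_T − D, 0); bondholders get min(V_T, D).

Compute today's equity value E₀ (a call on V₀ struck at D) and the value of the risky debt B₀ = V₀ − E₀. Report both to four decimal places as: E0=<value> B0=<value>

E0=116.2774 B0=59.9894

d₁ = [ln(V₀/D) + (r + σ²/2)T] / (σ√T)
   = [ln(176.2668/73.2707) + (0.0615 + 0.5·0.3738²)·2.9058] / (0.3738·√2.9058)
   = [0.877838 + 0.381715] / 0.637195 = 1.976716
d₂ = d₁ − σ√T = 1.976716 − 0.637195 = 1.339522
N(d₁) = 0.975963,  N(d₂) = 0.909800,  e^(−rT) = 0.836351
E₀ = V₀·N(d₁) − D·e^(−rT)·N(d₂)
   = 176.2668·0.975963 − 73.2707·0.836351·0.909800 = 116.277353
B₀ = V₀ − E₀ = 176.2668 − 116.277353 = 59.989447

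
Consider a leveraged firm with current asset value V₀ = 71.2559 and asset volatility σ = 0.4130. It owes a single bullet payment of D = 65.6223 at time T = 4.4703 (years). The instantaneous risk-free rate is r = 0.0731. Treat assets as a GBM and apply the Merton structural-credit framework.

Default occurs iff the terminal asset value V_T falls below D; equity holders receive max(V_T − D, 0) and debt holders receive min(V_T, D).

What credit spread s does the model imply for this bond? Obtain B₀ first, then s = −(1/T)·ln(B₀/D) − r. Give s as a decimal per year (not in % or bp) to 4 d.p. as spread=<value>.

spread=0.0534

d₁ = [ln(V₀/D) + (r + σ²/2)T] / (σ√T)
   = [ln(71.2559/65.6223) + (0.0731 + 0.5·0.4130²)·4.4703] / (0.4130·√4.4703)
   = [0.082362 + 0.708026] / 0.873209 = 0.905153
d₂ = d₁ − σ√T = 0.905153 − 0.873209 = 0.031944
N(d₁) = 0.817308,  N(d₂) = 0.512742,  e^(−rT) = 0.721243
E₀ = V₀·N(d₁) − D·e^(−rT)·N(d₂)
   = 71.2559·0.817308 − 65.6223·0.721243·0.512742 = 33.970137
B₀ = V₀ − E₀ = 71.2559 − 33.970137 = 37.285763
spread = −(1/T)·ln(B₀/D) − r = −(1/4.4703)·ln(37.285763/65.6223) − 0.0731 = 0.05335773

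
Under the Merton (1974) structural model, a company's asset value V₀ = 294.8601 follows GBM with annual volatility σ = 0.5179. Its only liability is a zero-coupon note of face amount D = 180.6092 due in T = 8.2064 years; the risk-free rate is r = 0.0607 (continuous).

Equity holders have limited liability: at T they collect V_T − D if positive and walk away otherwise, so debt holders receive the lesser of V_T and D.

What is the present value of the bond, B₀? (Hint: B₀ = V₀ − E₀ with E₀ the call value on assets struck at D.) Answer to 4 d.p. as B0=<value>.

d₁ = [ln(V₀/D) + (r + σ²/2)T] / (σ√T)
   = [ln(294.8601/180.6092) + (0.0607 + 0.5·0.5179²)·8.2064] / (0.5179·√8.2064)
   = [0.490165 + 1.598690] / 1.483619 = 1.407947
d₂ = d₁ − σ√T = 1.407947 − 1.483619 = -0.075672
N(d₁) = 0.920427,  N(d₂) = 0.469840,  e^(−rT) = 0.607667
E₀ = V₀·N(d₁) − D·e^(−rT)·N(d₂)
   = 294.8601·0.920427 − 180.6092·0.607667·0.469840 = 219.832016
B₀ = V₀ − E₀ = 294.8601 − 219.832016 = 75.028084

B0=75.0281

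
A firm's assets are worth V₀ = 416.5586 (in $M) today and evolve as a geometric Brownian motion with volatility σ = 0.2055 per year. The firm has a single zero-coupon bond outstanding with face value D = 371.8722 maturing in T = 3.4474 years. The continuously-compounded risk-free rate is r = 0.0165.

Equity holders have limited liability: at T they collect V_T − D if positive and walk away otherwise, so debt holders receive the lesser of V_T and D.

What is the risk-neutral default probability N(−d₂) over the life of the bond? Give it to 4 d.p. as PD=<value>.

d₁ = [ln(V₀/D) + (r + σ²/2)T] / (σ√T)
   = [ln(416.5586/371.8722) + (0.0165 + 0.5·0.2055²)·3.4474] / (0.2055·√3.4474)
   = [0.113477 + 0.129674] / 0.381555 = 0.637263
d₂ = d₁ − σ√T = 0.637263 − 0.381555 = 0.255708
risk-neutral PD = N(−d₂) = N(-0.255708) = 0.399088

PD=0.3991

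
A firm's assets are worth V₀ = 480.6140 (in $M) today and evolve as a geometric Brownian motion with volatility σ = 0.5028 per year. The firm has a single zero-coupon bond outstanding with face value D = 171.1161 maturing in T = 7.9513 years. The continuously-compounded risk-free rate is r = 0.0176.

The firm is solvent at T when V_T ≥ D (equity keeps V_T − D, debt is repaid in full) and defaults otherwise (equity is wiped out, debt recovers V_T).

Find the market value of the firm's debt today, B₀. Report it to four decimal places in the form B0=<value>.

B0=111.3113

d₁ = [ln(V₀/D) + (r + σ²/2)T] / (σ√T)
   = [ln(480.6140/171.1161) + (0.0176 + 0.5·0.5028²)·7.9513] / (0.5028·√7.9513)
   = [1.032722 + 1.145018] / 1.417798 = 1.536002
d₂ = d₁ − σ√T = 1.536002 − 1.417798 = 0.118204
N(d₁) = 0.937731,  N(d₂) = 0.547047,  e^(−rT) = 0.869408
E₀ = V₀·N(d₁) − D·e^(−rT)·N(d₂)
   = 480.6140·0.937731 − 171.1161·0.869408·0.547047 = 369.302659
B₀ = V₀ − E₀ = 480.6140 − 369.302659 = 111.311341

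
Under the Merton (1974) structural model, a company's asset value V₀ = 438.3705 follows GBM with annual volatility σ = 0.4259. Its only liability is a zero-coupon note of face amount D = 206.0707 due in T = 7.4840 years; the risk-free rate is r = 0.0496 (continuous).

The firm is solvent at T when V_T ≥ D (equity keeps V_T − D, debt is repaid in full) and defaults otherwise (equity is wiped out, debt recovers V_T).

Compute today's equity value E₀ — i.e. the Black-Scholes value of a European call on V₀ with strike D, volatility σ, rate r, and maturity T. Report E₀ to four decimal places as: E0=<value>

E0=319.4323

d₁ = [ln(V₀/D) + (r + σ²/2)T] / (σ√T)
   = [ln(438.3705/206.0707) + (0.0496 + 0.5·0.4259²)·7.4840] / (0.4259·√7.4840)
   = [0.754845 + 1.049971] / 1.165130 = 1.549025
d₂ = d₁ − σ√T = 1.549025 − 1.165130 = 0.383894
N(d₁) = 0.939312,  N(d₂) = 0.649472,  e^(−rT) = 0.689902
E₀ = V₀·N(d₁) − D·e^(−rT)·N(d₂)
   = 438.3705·0.939312 − 206.0707·0.689902·0.649472 = 319.432320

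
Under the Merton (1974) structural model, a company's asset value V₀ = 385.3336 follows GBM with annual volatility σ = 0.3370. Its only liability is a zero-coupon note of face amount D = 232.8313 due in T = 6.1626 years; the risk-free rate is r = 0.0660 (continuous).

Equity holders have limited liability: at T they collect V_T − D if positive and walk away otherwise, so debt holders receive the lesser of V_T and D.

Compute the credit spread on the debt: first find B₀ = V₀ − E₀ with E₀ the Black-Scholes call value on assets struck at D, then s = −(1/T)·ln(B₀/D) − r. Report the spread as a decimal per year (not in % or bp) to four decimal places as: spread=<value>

spread=0.0149

d₁ = [ln(V₀/D) + (r + σ²/2)T] / (σ√T)
   = [ln(385.3336/232.8313) + (0.0660 + 0.5·0.3370²)·6.1626] / (0.3370·√6.1626)
   = [0.503795 + 0.756672] / 0.836589 = 1.506675
d₂ = d₁ − σ√T = 1.506675 − 0.836589 = 0.670087
N(d₁) = 0.934053,  N(d₂) = 0.748599,  e^(−rT) = 0.665823
E₀ = V₀·N(d₁) − D·e^(−rT)·N(d₂)
   = 385.3336·0.934053 − 232.8313·0.665823·0.748599 = 243.870944
B₀ = V₀ − E₀ = 385.3336 − 243.870944 = 141.462656
spread = −(1/T)·ln(B₀/D) − r = −(1/6.1626)·ln(141.462656/232.8313) − 0.0660 = 0.01485522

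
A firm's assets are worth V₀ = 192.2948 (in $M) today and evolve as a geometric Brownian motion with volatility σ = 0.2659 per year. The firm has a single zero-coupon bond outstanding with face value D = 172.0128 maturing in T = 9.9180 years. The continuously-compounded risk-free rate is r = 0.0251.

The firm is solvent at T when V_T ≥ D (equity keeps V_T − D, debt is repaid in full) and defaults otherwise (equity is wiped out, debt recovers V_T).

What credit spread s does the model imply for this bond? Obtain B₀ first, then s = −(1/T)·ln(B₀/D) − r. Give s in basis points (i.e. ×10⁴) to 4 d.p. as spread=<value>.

spread=239.6412

d₁ = [ln(V₀/D) + (r + σ²/2)T] / (σ√T)
   = [ln(192.2948/172.0128) + (0.0251 + 0.5·0.2659²)·9.9180] / (0.2659·√9.9180)
   = [0.111461 + 0.599557] / 0.837395 = 0.849083
d₂ = d₁ − σ√T = 0.849083 − 0.837395 = 0.011688
N(d₁) = 0.802082,  N(d₂) = 0.504663,  e^(−rT) = 0.779625
E₀ = V₀·N(d₁) − D·e^(−rT)·N(d₂)
   = 192.2948·0.802082 − 172.0128·0.779625·0.504663 = 86.558219
B₀ = V₀ − E₀ = 192.2948 − 86.558219 = 105.736581
spread = −(1/T)·ln(B₀/D) − r = −(1/9.9180)·ln(105.736581/172.0128) − 0.0251 = 0.02396412
in basis points: 0.02396412 × 10⁴ = 239.6412 bp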